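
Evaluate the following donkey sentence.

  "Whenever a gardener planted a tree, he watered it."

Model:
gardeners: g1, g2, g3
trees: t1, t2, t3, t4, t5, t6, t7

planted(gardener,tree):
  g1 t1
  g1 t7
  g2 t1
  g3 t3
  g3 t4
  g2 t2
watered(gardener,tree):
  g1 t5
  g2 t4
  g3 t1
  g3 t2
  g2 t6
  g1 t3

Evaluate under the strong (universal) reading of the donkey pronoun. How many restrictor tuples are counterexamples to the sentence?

"it" takes "a tree" as antecedent — a donkey pronoun bound across the clause boundary.
Strong reading: for every (g,t) with planted(g,t), watered(g,t).
Restrictor pairs: (g1,t1) ✗  (g1,t7) ✗  (g2,t1) ✗  (g2,t2) ✗  (g3,t3) ✗  (g3,t4) ✗
Counterexamples (restrictor pairs failing the scope): 6.

6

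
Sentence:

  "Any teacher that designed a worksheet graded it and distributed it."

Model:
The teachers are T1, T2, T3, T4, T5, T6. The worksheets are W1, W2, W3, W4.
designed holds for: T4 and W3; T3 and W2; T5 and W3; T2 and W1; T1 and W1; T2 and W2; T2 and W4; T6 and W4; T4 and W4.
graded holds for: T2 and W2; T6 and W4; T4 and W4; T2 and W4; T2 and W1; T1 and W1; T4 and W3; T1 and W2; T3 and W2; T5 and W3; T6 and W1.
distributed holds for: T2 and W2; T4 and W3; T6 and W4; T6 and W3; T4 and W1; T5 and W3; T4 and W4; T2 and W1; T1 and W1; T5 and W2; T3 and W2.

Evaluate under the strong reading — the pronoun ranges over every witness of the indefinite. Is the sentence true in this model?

"it" takes "a worksheet" as antecedent — a donkey pronoun bound across the clause boundary.
Strong reading: for every (t,w) with designed(t,w), graded(t,w) ∧ distributed(t,w).
Restrictor pairs: (T1,W1) ✓  (T2,W1) ✓  (T2,W2) ✓  (T2,W4) ✗  (T3,W2) ✓  (T4,W3) ✓  (T4,W4) ✓  (T5,W3) ✓  (T6,W4) ✓
Counterexample: (T2,W4) is in designed but fails the scope.

False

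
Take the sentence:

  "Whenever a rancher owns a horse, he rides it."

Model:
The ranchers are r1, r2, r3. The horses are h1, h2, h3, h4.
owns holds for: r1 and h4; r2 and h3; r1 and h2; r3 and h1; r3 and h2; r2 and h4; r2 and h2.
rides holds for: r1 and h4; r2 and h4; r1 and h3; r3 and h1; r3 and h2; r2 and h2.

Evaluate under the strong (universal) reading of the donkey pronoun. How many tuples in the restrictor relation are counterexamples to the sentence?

"it" takes "a horse" as antecedent — a donkey pronoun bound across the clause boundary.
Strong reading: for every (r,h) with owns(r,h), rides(r,h).
Restrictor pairs: (r1,h2) ✗  (r1,h4) ✓  (r2,h2) ✓  (r2,h3) ✗  (r2,h4) ✓  (r3,h1) ✓  (r3,h2) ✓
Counterexamples (restrictor pairs failing the scope): 2.

2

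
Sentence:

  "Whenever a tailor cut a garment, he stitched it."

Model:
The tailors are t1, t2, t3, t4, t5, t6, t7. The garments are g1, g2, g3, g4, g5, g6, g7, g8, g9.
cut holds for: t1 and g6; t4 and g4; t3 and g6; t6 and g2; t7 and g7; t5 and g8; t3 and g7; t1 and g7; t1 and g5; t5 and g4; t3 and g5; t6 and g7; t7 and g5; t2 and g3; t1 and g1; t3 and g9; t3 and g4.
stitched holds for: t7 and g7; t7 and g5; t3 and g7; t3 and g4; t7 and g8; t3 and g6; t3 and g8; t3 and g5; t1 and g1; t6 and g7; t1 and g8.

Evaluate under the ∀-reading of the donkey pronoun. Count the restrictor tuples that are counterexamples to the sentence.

"it" takes "a garment" as antecedent — a donkey pronoun bound across the clause boundary.
Strong reading: for every (t,g) with cut(t,g), stitched(t,g).
Restrictor pairs: (t1,g1) ✓  (t1,g5) ✗  (t1,g6) ✗  (t1,g7) ✗  (t2,g3) ✗  (t3,g4) ✓  (t3,g5) ✓  (t3,g6) ✓  (t3,g7) ✓  (t3,g9) ✗  (t4,g4) ✗  (t5,g4) ✗  (t5,g8) ✗  (t6,g2) ✗  (t6,g7) ✓  (t7,g5) ✓  (t7,g7) ✓
Counterexamples (restrictor pairs failing the scope): 9.

9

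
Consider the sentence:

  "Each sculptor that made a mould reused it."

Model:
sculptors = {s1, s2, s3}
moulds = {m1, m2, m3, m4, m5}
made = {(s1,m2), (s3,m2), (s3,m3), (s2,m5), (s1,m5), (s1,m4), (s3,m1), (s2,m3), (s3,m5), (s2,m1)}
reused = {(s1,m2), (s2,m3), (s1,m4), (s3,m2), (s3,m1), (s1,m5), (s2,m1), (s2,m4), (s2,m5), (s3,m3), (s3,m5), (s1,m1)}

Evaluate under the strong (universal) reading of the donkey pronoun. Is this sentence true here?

"it" takes "a mould" as antecedent — a donkey pronoun bound across the clause boundary.
Strong reading: for every (s,m) with made(s,m), reused(s,m).
Restrictor pairs: (s1,m2) ✓  (s1,m4) ✓  (s1,m5) ✓  (s2,m1) ✓  (s2,m3) ✓  (s2,m5) ✓  (s3,m1) ✓  (s3,m2) ✓  (s3,m3) ✓  (s3,m5) ✓
Every restrictor pair satisfies the scope.

True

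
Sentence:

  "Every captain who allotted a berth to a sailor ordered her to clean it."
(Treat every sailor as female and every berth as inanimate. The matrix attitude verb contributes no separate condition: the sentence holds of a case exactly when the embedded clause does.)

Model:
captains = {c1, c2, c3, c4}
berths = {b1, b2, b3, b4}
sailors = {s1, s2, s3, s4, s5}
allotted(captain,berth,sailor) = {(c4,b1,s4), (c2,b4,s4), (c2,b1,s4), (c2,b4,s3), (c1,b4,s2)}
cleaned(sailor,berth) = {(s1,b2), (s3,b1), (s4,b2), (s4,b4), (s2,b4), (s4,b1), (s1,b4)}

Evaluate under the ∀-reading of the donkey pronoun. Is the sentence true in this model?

False

"her" takes "a sailor" as antecedent and "it" takes "a berth"; both are donkey pronouns co-varying with the restrictor.
Strong reading: for every (c,b,s) with allotted(c,b,s), cleaned(s,b).
Restrictor triples: (c1,b4,s2)→cleaned(s2,b4) ✓  (c2,b1,s4)→cleaned(s4,b1) ✓  (c2,b4,s3)→cleaned(s3,b4) ✗  (c2,b4,s4)→cleaned(s4,b4) ✓  (c4,b1,s4)→cleaned(s4,b1) ✓
Counterexample: (c2,b4,s3) — cleaned(s3,b4) does not hold.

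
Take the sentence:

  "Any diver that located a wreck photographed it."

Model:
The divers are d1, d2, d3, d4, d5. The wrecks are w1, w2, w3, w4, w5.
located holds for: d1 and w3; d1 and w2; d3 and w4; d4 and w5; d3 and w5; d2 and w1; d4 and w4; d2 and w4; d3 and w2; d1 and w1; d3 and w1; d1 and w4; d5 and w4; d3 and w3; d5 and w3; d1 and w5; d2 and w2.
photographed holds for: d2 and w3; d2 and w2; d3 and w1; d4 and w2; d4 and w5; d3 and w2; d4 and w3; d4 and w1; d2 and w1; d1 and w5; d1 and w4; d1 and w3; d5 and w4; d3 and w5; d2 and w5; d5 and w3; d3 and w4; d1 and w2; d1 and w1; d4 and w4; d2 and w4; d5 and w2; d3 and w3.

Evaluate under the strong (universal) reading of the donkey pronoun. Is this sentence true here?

True

"it" takes "a wreck" as antecedent — a donkey pronoun bound across the clause boundary.
Strong reading: for every (d,w) with located(d,w), photographed(d,w).
Restrictor pairs: (d1,w1) ✓  (d1,w2) ✓  (d1,w3) ✓  (d1,w4) ✓  (d1,w5) ✓  (d2,w1) ✓  (d2,w2) ✓  (d2,w4) ✓  (d3,w1) ✓  (d3,w2) ✓  (d3,w3) ✓  (d3,w4) ✓  (d3,w5) ✓  (d4,w4) ✓  (d4,w5) ✓  (d5,w3) ✓  (d5,w4) ✓
Every restrictor pair satisfies the scope.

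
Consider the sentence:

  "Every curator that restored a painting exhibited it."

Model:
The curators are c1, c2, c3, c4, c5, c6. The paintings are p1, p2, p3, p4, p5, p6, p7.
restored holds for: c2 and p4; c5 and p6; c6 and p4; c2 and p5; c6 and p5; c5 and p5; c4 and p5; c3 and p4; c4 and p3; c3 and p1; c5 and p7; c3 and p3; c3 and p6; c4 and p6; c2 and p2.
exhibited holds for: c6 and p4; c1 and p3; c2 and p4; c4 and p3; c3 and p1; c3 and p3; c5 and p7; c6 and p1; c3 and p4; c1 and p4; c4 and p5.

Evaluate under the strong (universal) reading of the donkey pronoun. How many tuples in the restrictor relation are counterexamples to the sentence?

"it" takes "a painting" as antecedent — a donkey pronoun bound across the clause boundary.
Strong reading: for every (c,p) with restored(c,p), exhibited(c,p).
Restrictor pairs: (c2,p2) ✗  (c2,p4) ✓  (c2,p5) ✗  (c3,p1) ✓  (c3,p3) ✓  (c3,p4) ✓  (c3,p6) ✗  (c4,p3) ✓  (c4,p5) ✓  (c4,p6) ✗  (c5,p5) ✗  (c5,p6) ✗  (c5,p7) ✓  (c6,p4) ✓  (c6,p5) ✗
Counterexamples (restrictor pairs failing the scope): 7.

7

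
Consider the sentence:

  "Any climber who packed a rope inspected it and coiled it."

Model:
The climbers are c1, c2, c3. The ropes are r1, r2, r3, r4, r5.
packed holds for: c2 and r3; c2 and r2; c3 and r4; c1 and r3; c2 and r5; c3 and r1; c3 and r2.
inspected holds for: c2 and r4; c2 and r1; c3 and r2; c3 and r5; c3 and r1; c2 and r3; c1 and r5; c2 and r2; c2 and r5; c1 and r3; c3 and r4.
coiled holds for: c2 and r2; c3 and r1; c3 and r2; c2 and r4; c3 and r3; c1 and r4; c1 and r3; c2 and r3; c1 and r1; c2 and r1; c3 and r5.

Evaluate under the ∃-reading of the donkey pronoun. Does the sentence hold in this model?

True

"it" takes "a rope" as antecedent — a donkey pronoun bound across the clause boundary.
Weak reading: every climber c with some packed-rope has at least one packed-rope r such that inspected(c,r) ∧ coiled(c,r).
Per climber: c1:✓  c2:✓  c3:✓
Every climber in the restrictor has a witness.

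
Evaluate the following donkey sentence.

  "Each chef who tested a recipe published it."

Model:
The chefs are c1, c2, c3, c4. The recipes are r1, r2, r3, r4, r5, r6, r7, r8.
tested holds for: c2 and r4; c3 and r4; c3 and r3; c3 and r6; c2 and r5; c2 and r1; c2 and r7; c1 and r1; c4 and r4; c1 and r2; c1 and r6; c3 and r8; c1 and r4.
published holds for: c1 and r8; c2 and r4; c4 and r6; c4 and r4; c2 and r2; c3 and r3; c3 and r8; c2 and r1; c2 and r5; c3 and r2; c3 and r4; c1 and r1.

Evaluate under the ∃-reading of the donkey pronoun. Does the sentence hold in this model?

"it" takes "a recipe" as antecedent — a donkey pronoun bound across the clause boundary.
Weak reading: every chef c with some tested-recipe has at least one tested-recipe r such that published(c,r).
Per chef: c1:✓  c2:✓  c3:✓  c4:✓
Every chef in the restrictor has a witness.

True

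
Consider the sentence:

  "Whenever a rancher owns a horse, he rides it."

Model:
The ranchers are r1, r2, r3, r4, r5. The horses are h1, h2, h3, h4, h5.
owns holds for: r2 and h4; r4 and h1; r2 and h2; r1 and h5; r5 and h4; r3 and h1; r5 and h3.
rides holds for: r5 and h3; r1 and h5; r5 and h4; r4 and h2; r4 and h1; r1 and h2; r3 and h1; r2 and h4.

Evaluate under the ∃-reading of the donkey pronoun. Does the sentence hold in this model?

"it" takes "a horse" as antecedent — a donkey pronoun bound across the clause boundary.
Weak reading: every rancher r with some owns-horse has at least one owns-horse h such that rides(r,h).
Per rancher: r1:✓  r2:✓  r3:✓  r4:✓  r5:✓
Every rancher in the restrictor has a witness.

True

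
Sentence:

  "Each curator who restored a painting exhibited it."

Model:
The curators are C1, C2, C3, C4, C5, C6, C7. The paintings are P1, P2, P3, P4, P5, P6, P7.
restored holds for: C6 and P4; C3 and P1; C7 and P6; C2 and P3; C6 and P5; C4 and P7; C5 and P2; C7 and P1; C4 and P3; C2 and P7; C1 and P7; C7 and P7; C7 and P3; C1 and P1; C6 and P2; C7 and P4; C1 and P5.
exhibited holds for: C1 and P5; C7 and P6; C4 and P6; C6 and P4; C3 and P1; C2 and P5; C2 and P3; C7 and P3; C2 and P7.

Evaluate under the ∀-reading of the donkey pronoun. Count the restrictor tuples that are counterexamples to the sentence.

10

"it" takes "a painting" as antecedent — a donkey pronoun bound across the clause boundary.
Strong reading: for every (c,p) with restored(c,p), exhibited(c,p).
Restrictor pairs: (C1,P1) ✗  (C1,P5) ✓  (C1,P7) ✗  (C2,P3) ✓  (C2,P7) ✓  (C3,P1) ✓  (C4,P3) ✗  (C4,P7) ✗  (C5,P2) ✗  (C6,P2) ✗  (C6,P4) ✓  (C6,P5) ✗  (C7,P1) ✗  (C7,P3) ✓  (C7,P4) ✗  (C7,P6) ✓  (C7,P7) ✗
Counterexamples (restrictor pairs failing the scope): 10.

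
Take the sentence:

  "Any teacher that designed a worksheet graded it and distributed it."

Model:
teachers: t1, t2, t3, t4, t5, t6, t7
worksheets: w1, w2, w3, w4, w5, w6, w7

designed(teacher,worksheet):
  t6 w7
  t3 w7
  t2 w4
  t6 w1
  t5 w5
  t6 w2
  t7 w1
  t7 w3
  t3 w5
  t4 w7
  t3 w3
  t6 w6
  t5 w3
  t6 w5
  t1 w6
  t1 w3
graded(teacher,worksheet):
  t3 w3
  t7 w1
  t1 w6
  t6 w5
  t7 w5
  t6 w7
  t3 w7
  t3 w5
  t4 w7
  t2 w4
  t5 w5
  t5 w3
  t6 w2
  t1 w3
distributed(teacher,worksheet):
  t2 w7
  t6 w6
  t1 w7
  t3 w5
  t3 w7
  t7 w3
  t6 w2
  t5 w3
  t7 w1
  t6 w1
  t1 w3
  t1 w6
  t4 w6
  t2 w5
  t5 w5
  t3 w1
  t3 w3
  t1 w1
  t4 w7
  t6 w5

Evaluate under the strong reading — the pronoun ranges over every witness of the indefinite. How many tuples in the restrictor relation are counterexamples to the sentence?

5

"it" takes "a worksheet" as antecedent — a donkey pronoun bound across the clause boundary.
Strong reading: for every (t,w) with designed(t,w), graded(t,w) ∧ distributed(t,w).
Restrictor pairs: (t1,w3) ✓  (t1,w6) ✓  (t2,w4) ✗  (t3,w3) ✓  (t3,w5) ✓  (t3,w7) ✓  (t4,w7) ✓  (t5,w3) ✓  (t5,w5) ✓  (t6,w1) ✗  (t6,w2) ✓  (t6,w5) ✓  (t6,w6) ✗  (t6,w7) ✗  (t7,w1) ✓  (t7,w3) ✗
Counterexamples (restrictor pairs failing the scope): 5.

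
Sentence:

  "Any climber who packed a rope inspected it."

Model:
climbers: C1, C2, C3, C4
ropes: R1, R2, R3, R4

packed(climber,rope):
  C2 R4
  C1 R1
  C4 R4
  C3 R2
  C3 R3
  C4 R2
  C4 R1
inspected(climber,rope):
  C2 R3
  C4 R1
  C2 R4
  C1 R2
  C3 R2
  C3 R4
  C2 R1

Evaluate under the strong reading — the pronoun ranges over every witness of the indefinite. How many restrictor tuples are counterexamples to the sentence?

"it" takes "a rope" as antecedent — a donkey pronoun bound across the clause boundary.
Strong reading: for every (c,r) with packed(c,r), inspected(c,r).
Restrictor pairs: (C1,R1) ✗  (C2,R4) ✓  (C3,R2) ✓  (C3,R3) ✗  (C4,R1) ✓  (C4,R2) ✗  (C4,R4) ✗
Counterexamples (restrictor pairs failing the scope): 4.

4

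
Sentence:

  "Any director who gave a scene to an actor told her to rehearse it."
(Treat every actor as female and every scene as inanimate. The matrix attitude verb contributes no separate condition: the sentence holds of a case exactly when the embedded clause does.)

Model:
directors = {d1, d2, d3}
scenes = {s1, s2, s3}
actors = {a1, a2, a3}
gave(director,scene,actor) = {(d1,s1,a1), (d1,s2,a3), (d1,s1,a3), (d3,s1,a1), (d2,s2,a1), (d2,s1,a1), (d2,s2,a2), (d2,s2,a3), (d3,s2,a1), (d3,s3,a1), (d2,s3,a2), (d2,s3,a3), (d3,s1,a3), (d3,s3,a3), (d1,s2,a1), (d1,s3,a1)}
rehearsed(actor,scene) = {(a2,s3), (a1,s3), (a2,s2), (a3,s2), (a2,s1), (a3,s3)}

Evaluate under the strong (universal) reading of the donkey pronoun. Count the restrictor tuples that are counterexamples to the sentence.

8

"her" takes "an actor" as antecedent and "it" takes "a scene"; both are donkey pronouns co-varying with the restrictor.
Strong reading: for every (d,s,a) with gave(d,s,a), rehearsed(a,s).
Restrictor triples: (d1,s1,a1)→rehearsed(a1,s1) ✗  (d1,s1,a3)→rehearsed(a3,s1) ✗  (d1,s2,a1)→rehearsed(a1,s2) ✗  (d1,s2,a3)→rehearsed(a3,s2) ✓  (d1,s3,a1)→rehearsed(a1,s3) ✓  (d2,s1,a1)→rehearsed(a1,s1) ✗  (d2,s2,a1)→rehearsed(a1,s2) ✗  (d2,s2,a2)→rehearsed(a2,s2) ✓  (d2,s2,a3)→rehearsed(a3,s2) ✓  (d2,s3,a2)→rehearsed(a2,s3) ✓  (d2,s3,a3)→rehearsed(a3,s3) ✓  (d3,s1,a1)→rehearsed(a1,s1) ✗  (d3,s1,a3)→rehearsed(a3,s1) ✗  (d3,s2,a1)→rehearsed(a1,s2) ✗  (d3,s3,a1)→rehearsed(a1,s3) ✓  (d3,s3,a3)→rehearsed(a3,s3) ✓
Counterexamples (restrictor triples failing the scope): 8.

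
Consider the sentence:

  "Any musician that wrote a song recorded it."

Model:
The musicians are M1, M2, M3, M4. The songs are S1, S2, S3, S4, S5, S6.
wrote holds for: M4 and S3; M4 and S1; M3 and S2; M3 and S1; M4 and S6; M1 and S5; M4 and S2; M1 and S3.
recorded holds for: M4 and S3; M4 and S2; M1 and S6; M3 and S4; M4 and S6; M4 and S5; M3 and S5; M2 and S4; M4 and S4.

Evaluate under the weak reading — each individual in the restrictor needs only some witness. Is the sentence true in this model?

"it" takes "a song" as antecedent — a donkey pronoun bound across the clause boundary.
Weak reading: every musician m with some wrote-song has at least one wrote-song s such that recorded(m,s).
Per musician: M1:✗  M3:✗  M4:✓
M1 has no witness among its wrote-songs.

False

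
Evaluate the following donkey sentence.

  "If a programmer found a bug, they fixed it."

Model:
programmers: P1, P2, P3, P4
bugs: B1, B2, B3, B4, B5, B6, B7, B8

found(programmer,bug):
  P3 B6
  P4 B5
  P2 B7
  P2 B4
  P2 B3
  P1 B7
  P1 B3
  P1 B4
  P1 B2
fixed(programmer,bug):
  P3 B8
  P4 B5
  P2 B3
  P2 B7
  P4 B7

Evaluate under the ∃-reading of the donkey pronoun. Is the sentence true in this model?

"it" takes "a bug" as antecedent — a donkey pronoun bound across the clause boundary.
Weak reading: every programmer p with some found-bug has at least one found-bug b such that fixed(p,b).
Per programmer: P1:✗  P2:✓  P3:✗  P4:✓
P1 has no witness among its found-bugs.

False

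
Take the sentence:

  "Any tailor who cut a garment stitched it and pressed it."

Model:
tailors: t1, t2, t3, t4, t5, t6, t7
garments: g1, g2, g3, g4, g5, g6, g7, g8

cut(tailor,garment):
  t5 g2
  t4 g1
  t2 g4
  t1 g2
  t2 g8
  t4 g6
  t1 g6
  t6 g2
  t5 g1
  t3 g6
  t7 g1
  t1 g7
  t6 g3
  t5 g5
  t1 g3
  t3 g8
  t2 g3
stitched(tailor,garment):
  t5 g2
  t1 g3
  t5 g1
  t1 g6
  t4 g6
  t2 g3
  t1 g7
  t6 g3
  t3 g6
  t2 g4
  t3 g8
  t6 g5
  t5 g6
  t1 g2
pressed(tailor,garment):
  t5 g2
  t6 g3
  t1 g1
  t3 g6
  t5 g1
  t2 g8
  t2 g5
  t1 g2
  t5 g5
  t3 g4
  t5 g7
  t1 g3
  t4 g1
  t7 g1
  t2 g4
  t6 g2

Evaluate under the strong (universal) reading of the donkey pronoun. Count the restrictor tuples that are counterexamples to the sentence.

10

"it" takes "a garment" as antecedent — a donkey pronoun bound across the clause boundary.
Strong reading: for every (t,g) with cut(t,g), stitched(t,g) ∧ pressed(t,g).
Restrictor pairs: (t1,g2) ✓  (t1,g3) ✓  (t1,g6) ✗  (t1,g7) ✗  (t2,g3) ✗  (t2,g4) ✓  (t2,g8) ✗  (t3,g6) ✓  (t3,g8) ✗  (t4,g1) ✗  (t4,g6) ✗  (t5,g1) ✓  (t5,g2) ✓  (t5,g5) ✗  (t6,g2) ✗  (t6,g3) ✓  (t7,g1) ✗
Counterexamples (restrictor pairs failing the scope): 10.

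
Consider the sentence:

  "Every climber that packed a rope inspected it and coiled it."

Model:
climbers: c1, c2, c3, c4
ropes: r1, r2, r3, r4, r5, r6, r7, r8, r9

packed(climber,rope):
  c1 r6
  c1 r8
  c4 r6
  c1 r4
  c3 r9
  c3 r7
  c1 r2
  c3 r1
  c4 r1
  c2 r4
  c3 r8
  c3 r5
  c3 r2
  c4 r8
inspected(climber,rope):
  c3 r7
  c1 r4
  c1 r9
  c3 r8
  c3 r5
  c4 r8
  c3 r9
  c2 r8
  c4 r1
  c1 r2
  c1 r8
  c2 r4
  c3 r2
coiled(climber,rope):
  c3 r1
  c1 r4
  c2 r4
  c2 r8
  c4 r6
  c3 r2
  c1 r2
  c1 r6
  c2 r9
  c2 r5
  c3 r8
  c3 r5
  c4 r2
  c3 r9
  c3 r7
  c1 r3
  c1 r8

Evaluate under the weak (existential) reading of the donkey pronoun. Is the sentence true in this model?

False

"it" takes "a rope" as antecedent — a donkey pronoun bound across the clause boundary.
Weak reading: every climber c with some packed-rope has at least one packed-rope r such that inspected(c,r) ∧ coiled(c,r).
Per climber: c1:✓  c2:✓  c3:✓  c4:✗
c4 has no witness among its packed-ropes.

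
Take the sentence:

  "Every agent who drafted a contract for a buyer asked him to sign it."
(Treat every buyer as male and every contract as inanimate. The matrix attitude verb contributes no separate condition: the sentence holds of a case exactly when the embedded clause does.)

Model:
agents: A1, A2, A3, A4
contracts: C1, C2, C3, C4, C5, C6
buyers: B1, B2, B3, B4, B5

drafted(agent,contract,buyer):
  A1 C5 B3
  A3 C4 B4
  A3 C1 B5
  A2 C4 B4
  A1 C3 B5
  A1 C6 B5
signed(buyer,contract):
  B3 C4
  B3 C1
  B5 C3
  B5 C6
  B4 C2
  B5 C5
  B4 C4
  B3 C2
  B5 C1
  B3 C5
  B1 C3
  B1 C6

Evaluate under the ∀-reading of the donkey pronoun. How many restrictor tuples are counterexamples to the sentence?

0

"him" takes "a buyer" as antecedent and "it" takes "a contract"; both are donkey pronouns co-varying with the restrictor.
Strong reading: for every (a,c,b) with drafted(a,c,b), signed(b,c).
Restrictor triples: (A1,C3,B5)→signed(B5,C3) ✓  (A1,C5,B3)→signed(B3,C5) ✓  (A1,C6,B5)→signed(B5,C6) ✓  (A2,C4,B4)→signed(B4,C4) ✓  (A3,C1,B5)→signed(B5,C1) ✓  (A3,C4,B4)→signed(B4,C4) ✓
Counterexamples (restrictor triples failing the scope): 0.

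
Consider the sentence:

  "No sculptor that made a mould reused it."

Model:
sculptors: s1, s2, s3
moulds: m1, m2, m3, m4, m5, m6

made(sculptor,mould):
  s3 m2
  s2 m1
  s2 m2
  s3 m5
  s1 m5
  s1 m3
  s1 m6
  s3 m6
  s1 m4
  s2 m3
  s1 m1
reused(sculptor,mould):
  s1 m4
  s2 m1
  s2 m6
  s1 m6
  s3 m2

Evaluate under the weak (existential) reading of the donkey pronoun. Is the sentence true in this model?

False

"it" takes "a mould" as antecedent — a donkey pronoun bound across the clause boundary.
Truth condition: for no (s,m) with made(s,m) does reused(s,m) hold.
Restrictor pairs — does the scope hold? (s1,m1):fails  (s1,m3):fails  (s1,m4):holds  (s1,m5):fails  (s1,m6):holds  (s2,m1):holds  (s2,m2):fails  (s2,m3):fails  (s3,m2):holds  (s3,m5):fails  (s3,m6):fails
Scope holds for 4 pair(s), so the sentence is false.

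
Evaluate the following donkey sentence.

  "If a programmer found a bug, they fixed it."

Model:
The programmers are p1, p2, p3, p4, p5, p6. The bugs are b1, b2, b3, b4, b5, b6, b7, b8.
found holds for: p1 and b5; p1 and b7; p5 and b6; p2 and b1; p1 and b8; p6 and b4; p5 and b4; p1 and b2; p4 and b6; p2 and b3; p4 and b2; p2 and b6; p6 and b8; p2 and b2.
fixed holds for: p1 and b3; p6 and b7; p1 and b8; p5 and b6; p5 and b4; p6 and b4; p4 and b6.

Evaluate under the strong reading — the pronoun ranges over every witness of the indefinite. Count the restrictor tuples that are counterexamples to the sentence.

"it" takes "a bug" as antecedent — a donkey pronoun bound across the clause boundary.
Strong reading: for every (p,b) with found(p,b), fixed(p,b).
Restrictor pairs: (p1,b2) ✗  (p1,b5) ✗  (p1,b7) ✗  (p1,b8) ✓  (p2,b1) ✗  (p2,b2) ✗  (p2,b3) ✗  (p2,b6) ✗  (p4,b2) ✗  (p4,b6) ✓  (p5,b4) ✓  (p5,b6) ✓  (p6,b4) ✓  (p6,b8) ✗
Counterexamples (restrictor pairs failing the scope): 9.

9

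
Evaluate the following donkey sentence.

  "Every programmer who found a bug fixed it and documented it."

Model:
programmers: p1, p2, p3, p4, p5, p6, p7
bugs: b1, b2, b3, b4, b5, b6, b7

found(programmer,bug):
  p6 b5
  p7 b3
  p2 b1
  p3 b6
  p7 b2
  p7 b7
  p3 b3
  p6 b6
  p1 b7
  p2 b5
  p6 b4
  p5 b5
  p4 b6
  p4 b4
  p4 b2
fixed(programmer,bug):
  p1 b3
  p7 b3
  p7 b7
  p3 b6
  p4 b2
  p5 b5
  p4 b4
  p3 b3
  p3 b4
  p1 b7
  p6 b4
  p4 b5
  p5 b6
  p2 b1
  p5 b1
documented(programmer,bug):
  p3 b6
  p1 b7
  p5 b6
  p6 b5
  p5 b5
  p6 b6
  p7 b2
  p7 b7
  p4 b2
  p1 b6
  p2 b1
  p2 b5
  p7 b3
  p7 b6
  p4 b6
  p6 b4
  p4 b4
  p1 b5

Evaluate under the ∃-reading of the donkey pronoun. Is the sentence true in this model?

True

"it" takes "a bug" as antecedent — a donkey pronoun bound across the clause boundary.
Weak reading: every programmer p with some found-bug has at least one found-bug b such that fixed(p,b) ∧ documented(p,b).
Per programmer: p1:✓  p2:✓  p3:✓  p4:✓  p5:✓  p6:✓  p7:✓
Every programmer in the restrictor has a witness.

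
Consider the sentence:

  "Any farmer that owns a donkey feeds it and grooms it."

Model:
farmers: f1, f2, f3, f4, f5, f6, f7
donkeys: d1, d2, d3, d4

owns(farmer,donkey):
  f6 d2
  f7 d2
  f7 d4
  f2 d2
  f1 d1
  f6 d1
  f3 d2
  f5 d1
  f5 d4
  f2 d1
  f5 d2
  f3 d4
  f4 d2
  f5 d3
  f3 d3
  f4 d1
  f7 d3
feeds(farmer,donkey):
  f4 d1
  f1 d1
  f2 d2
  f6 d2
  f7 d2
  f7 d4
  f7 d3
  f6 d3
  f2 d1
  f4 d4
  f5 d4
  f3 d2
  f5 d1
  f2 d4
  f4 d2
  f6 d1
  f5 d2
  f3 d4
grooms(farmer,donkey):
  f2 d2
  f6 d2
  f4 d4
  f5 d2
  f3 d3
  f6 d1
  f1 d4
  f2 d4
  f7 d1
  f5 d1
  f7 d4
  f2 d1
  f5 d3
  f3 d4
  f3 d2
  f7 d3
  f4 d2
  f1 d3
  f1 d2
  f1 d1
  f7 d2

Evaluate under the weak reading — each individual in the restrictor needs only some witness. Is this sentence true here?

"it" takes "a donkey" as antecedent — a donkey pronoun bound across the clause boundary.
Weak reading: every farmer f with some owns-donkey has at least one owns-donkey d such that feeds(f,d) ∧ grooms(f,d).
Per farmer: f1:✓  f2:✓  f3:✓  f4:✓  f5:✓  f6:✓  f7:✓
Every farmer in the restrictor has a witness.

True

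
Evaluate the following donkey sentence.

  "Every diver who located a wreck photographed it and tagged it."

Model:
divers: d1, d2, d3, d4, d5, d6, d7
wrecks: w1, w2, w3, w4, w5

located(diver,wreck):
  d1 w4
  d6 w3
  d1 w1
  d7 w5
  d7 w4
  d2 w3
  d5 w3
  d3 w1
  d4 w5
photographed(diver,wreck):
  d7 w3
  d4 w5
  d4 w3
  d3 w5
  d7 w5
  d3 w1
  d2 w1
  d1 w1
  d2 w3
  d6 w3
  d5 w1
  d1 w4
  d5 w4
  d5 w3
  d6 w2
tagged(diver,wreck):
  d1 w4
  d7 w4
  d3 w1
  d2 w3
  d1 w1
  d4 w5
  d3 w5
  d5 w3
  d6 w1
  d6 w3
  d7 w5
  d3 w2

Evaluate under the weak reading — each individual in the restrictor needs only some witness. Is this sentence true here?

"it" takes "a wreck" as antecedent — a donkey pronoun bound across the clause boundary.
Weak reading: every diver d with some located-wreck has at least one located-wreck w such that photographed(d,w) ∧ tagged(d,w).
Per diver: d1:✓  d2:✓  d3:✓  d4:✓  d5:✓  d6:✓  d7:✓
Every diver in the restrictor has a witness.

True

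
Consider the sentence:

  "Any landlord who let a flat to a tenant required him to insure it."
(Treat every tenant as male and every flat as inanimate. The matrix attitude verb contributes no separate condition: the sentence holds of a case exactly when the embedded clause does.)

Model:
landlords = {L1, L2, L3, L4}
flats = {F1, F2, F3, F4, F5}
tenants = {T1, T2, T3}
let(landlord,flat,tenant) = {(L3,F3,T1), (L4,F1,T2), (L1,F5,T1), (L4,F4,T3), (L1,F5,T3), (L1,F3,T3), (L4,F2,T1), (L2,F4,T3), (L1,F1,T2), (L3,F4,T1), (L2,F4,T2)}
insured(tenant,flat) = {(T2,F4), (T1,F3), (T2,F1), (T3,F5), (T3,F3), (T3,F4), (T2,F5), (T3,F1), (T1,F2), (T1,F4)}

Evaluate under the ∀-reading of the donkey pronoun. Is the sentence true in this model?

"him" takes "a tenant" as antecedent and "it" takes "a flat"; both are donkey pronouns co-varying with the restrictor.
Strong reading: for every (l,f,t) with let(l,f,t), insured(t,f).
Restrictor triples: (L1,F1,T2)→insured(T2,F1) ✓  (L1,F3,T3)→insured(T3,F3) ✓  (L1,F5,T1)→insured(T1,F5) ✗  (L1,F5,T3)→insured(T3,F5) ✓  (L2,F4,T2)→insured(T2,F4) ✓  (L2,F4,T3)→insured(T3,F4) ✓  (L3,F3,T1)→insured(T1,F3) ✓  (L3,F4,T1)→insured(T1,F4) ✓  (L4,F1,T2)→insured(T2,F1) ✓  (L4,F2,T1)→insured(T1,F2) ✓  (L4,F4,T3)→insured(T3,F4) ✓
Counterexample: (L1,F5,T1) — insured(T1,F5) does not hold.

False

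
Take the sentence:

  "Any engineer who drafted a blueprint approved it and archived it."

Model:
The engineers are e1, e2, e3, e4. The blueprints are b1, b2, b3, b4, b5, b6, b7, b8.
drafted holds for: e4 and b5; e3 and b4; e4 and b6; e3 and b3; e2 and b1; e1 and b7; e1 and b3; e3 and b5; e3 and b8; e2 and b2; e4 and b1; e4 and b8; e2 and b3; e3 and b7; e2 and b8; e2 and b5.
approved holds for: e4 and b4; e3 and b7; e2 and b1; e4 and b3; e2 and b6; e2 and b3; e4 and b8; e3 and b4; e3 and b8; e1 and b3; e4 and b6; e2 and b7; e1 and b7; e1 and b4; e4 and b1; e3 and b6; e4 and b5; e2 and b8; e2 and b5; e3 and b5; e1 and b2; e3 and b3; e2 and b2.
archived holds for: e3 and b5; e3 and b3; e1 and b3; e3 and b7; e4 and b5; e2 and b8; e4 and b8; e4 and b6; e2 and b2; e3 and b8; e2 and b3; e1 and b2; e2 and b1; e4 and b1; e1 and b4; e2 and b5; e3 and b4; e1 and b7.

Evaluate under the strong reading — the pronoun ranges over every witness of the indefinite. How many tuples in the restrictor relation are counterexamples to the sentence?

"it" takes "a blueprint" as antecedent — a donkey pronoun bound across the clause boundary.
Strong reading: for every (e,b) with drafted(e,b), approved(e,b) ∧ archived(e,b).
Restrictor pairs: (e1,b3) ✓  (e1,b7) ✓  (e2,b1) ✓  (e2,b2) ✓  (e2,b3) ✓  (e2,b5) ✓  (e2,b8) ✓  (e3,b3) ✓  (e3,b4) ✓  (e3,b5) ✓  (e3,b7) ✓  (e3,b8) ✓  (e4,b1) ✓  (e4,b5) ✓  (e4,b6) ✓  (e4,b8) ✓
Counterexamples (restrictor pairs failing the scope): 0.

0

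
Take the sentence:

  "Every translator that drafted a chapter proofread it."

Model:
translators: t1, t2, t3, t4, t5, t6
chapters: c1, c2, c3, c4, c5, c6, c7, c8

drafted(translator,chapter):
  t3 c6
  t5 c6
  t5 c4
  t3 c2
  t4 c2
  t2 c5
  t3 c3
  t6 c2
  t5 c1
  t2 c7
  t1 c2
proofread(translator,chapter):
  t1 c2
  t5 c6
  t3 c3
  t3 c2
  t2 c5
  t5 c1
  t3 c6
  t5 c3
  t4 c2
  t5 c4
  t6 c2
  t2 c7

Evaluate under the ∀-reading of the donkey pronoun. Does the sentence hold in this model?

"it" takes "a chapter" as antecedent — a donkey pronoun bound across the clause boundary.
Strong reading: for every (t,c) with drafted(t,c), proofread(t,c).
Restrictor pairs: (t1,c2) ✓  (t2,c5) ✓  (t2,c7) ✓  (t3,c2) ✓  (t3,c3) ✓  (t3,c6) ✓  (t4,c2) ✓  (t5,c1) ✓  (t5,c4) ✓  (t5,c6) ✓  (t6,c2) ✓
Every restrictor pair satisfies the scope.

True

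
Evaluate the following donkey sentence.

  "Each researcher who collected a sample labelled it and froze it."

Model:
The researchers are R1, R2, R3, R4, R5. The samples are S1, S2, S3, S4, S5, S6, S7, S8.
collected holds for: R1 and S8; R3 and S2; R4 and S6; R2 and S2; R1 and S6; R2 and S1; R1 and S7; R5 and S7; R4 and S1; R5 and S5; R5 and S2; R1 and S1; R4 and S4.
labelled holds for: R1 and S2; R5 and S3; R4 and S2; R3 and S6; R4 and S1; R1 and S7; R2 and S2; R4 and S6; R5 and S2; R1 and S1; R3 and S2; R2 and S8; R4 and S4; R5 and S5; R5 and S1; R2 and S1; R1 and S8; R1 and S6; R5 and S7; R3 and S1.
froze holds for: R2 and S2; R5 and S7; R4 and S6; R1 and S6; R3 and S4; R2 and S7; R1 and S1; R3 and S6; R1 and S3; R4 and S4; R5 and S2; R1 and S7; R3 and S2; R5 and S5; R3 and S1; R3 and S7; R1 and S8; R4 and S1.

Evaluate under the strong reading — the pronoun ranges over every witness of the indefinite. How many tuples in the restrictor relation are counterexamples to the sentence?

"it" takes "a sample" as antecedent — a donkey pronoun bound across the clause boundary.
Strong reading: for every (r,s) with collected(r,s), labelled(r,s) ∧ froze(r,s).
Restrictor pairs: (R1,S1) ✓  (R1,S6) ✓  (R1,S7) ✓  (R1,S8) ✓  (R2,S1) ✗  (R2,S2) ✓  (R3,S2) ✓  (R4,S1) ✓  (R4,S4) ✓  (R4,S6) ✓  (R5,S2) ✓  (R5,S5) ✓  (R5,S7) ✓
Counterexamples (restrictor pairs failing the scope): 1.

1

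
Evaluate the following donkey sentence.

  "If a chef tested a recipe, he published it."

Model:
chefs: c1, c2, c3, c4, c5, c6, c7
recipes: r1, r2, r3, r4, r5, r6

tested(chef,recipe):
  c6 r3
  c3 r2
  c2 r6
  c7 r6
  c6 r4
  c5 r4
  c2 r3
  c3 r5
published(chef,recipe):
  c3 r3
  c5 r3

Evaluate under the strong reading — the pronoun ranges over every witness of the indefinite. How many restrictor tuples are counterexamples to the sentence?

"it" takes "a recipe" as antecedent — a donkey pronoun bound across the clause boundary.
Strong reading: for every (c,r) with tested(c,r), published(c,r).
Restrictor pairs: (c2,r3) ✗  (c2,r6) ✗  (c3,r2) ✗  (c3,r5) ✗  (c5,r4) ✗  (c6,r3) ✗  (c6,r4) ✗  (c7,r6) ✗
Counterexamples (restrictor pairs failing the scope): 8.

8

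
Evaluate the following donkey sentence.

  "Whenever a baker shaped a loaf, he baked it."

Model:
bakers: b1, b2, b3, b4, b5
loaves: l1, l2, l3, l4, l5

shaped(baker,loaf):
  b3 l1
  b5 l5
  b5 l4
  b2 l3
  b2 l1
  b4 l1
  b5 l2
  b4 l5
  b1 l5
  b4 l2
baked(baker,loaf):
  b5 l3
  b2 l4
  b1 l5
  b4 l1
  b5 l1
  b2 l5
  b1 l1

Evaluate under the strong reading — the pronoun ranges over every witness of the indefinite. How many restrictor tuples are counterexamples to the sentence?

"it" takes "a loaf" as antecedent — a donkey pronoun bound across the clause boundary.
Strong reading: for every (b,l) with shaped(b,l), baked(b,l).
Restrictor pairs: (b1,l5) ✓  (b2,l1) ✗  (b2,l3) ✗  (b3,l1) ✗  (b4,l1) ✓  (b4,l2) ✗  (b4,l5) ✗  (b5,l2) ✗  (b5,l4) ✗  (b5,l5) ✗
Counterexamples (restrictor pairs failing the scope): 8.

8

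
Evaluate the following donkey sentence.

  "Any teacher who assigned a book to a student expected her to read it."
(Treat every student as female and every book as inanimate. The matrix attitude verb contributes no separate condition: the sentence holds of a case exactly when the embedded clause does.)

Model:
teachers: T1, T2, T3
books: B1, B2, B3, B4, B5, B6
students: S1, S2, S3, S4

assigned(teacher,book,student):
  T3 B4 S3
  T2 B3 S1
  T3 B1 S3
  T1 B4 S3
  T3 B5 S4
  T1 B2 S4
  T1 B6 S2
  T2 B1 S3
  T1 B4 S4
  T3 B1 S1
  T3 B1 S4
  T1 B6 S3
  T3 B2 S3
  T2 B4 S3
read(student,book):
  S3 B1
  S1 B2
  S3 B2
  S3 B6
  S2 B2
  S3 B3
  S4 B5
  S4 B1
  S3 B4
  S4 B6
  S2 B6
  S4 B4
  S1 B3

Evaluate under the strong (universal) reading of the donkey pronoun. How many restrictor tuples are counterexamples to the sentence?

2

"her" takes "a student" as antecedent and "it" takes "a book"; both are donkey pronouns co-varying with the restrictor.
Strong reading: for every (t,b,s) with assigned(t,b,s), read(s,b).
Restrictor triples: (T1,B2,S4)→read(S4,B2) ✗  (T1,B4,S3)→read(S3,B4) ✓  (T1,B4,S4)→read(S4,B4) ✓  (T1,B6,S2)→read(S2,B6) ✓  (T1,B6,S3)→read(S3,B6) ✓  (T2,B1,S3)→read(S3,B1) ✓  (T2,B3,S1)→read(S1,B3) ✓  (T2,B4,S3)→read(S3,B4) ✓  (T3,B1,S1)→read(S1,B1) ✗  (T3,B1,S3)→read(S3,B1) ✓  (T3,B1,S4)→read(S4,B1) ✓  (T3,B2,S3)→read(S3,B2) ✓  (T3,B4,S3)→read(S3,B4) ✓  (T3,B5,S4)→read(S4,B5) ✓
Counterexamples (restrictor triples failing the scope): 2.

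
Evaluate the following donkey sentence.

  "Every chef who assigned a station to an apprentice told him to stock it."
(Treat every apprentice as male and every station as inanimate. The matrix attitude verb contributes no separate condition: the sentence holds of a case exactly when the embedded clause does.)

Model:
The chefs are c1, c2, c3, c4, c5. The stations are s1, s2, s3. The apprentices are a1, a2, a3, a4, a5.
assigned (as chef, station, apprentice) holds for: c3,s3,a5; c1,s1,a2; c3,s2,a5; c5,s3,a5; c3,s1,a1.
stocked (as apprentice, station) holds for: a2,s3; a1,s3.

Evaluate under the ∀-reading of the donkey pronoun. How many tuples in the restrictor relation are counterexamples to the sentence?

5

"him" takes "an apprentice" as antecedent and "it" takes "a station"; both are donkey pronouns co-varying with the restrictor.
Strong reading: for every (c,s,a) with assigned(c,s,a), stocked(a,s).
Restrictor triples: (c1,s1,a2)→stocked(a2,s1) ✗  (c3,s1,a1)→stocked(a1,s1) ✗  (c3,s2,a5)→stocked(a5,s2) ✗  (c3,s3,a5)→stocked(a5,s3) ✗  (c5,s3,a5)→stocked(a5,s3) ✗
Counterexamples (restrictor triples failing the scope): 5.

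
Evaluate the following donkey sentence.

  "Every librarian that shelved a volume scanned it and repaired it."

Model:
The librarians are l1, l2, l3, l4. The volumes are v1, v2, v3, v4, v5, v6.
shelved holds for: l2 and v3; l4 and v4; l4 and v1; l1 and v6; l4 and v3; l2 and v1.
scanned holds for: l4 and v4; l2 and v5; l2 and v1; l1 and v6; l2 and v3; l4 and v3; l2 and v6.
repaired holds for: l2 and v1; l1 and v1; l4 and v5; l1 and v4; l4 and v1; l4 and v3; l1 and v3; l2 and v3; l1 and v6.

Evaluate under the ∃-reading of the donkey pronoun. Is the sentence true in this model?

True

"it" takes "a volume" as antecedent — a donkey pronoun bound across the clause boundary.
Weak reading: every librarian l with some shelved-volume has at least one shelved-volume v such that scanned(l,v) ∧ repaired(l,v).
Per librarian: l1:✓  l2:✓  l4:✓
Every librarian in the restrictor has a witness.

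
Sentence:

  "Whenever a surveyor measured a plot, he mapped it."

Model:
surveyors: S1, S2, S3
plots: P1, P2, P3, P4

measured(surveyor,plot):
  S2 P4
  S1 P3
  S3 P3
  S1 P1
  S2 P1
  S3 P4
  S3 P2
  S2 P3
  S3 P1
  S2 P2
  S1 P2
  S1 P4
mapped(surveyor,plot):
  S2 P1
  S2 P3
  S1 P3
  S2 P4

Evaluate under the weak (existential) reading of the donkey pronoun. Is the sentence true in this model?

"it" takes "a plot" as antecedent — a donkey pronoun bound across the clause boundary.
Weak reading: every surveyor s with some measured-plot has at least one measured-plot p such that mapped(s,p).
Per surveyor: S1:✓  S2:✓  S3:✗
S3 has no witness among its measured-plots.

False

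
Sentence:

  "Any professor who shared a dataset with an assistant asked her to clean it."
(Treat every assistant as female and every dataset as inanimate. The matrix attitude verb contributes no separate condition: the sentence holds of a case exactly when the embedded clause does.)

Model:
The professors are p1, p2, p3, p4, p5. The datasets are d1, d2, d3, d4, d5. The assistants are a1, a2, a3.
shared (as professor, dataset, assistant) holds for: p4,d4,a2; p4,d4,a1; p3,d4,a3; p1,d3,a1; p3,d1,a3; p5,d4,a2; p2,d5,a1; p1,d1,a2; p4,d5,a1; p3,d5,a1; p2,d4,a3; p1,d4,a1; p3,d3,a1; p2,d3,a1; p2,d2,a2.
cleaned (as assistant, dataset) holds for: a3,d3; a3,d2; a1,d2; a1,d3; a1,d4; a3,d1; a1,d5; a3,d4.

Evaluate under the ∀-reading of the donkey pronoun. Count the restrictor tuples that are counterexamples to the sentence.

"her" takes "an assistant" as antecedent and "it" takes "a dataset"; both are donkey pronouns co-varying with the restrictor.
Strong reading: for every (p,d,a) with shared(p,d,a), cleaned(a,d).
Restrictor triples: (p1,d1,a2)→cleaned(a2,d1) ✗  (p1,d3,a1)→cleaned(a1,d3) ✓  (p1,d4,a1)→cleaned(a1,d4) ✓  (p2,d2,a2)→cleaned(a2,d2) ✗  (p2,d3,a1)→cleaned(a1,d3) ✓  (p2,d4,a3)→cleaned(a3,d4) ✓  (p2,d5,a1)→cleaned(a1,d5) ✓  (p3,d1,a3)→cleaned(a3,d1) ✓  (p3,d3,a1)→cleaned(a1,d3) ✓  (p3,d4,a3)→cleaned(a3,d4) ✓  (p3,d5,a1)→cleaned(a1,d5) ✓  (p4,d4,a1)→cleaned(a1,d4) ✓  (p4,d4,a2)→cleaned(a2,d4) ✗  (p4,d5,a1)→cleaned(a1,d5) ✓  (p5,d4,a2)→cleaned(a2,d4) ✗
Counterexamples (restrictor triples failing the scope): 4.

4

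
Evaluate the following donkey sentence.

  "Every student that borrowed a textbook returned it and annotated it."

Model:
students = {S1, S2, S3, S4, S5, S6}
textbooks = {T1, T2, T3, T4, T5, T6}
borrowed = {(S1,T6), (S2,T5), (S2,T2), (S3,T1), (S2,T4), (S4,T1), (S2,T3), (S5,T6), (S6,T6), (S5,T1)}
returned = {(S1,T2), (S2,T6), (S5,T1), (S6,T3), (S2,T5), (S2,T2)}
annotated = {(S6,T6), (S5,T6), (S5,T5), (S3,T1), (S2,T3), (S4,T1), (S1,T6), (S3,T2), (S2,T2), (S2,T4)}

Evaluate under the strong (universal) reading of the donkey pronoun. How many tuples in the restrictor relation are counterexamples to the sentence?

"it" takes "a textbook" as antecedent — a donkey pronoun bound across the clause boundary.
Strong reading: for every (s,t) with borrowed(s,t), returned(s,t) ∧ annotated(s,t).
Restrictor pairs: (S1,T6) ✗  (S2,T2) ✓  (S2,T3) ✗  (S2,T4) ✗  (S2,T5) ✗  (S3,T1) ✗  (S4,T1) ✗  (S5,T1) ✗  (S5,T6) ✗  (S6,T6) ✗
Counterexamples (restrictor pairs failing the scope): 9.

9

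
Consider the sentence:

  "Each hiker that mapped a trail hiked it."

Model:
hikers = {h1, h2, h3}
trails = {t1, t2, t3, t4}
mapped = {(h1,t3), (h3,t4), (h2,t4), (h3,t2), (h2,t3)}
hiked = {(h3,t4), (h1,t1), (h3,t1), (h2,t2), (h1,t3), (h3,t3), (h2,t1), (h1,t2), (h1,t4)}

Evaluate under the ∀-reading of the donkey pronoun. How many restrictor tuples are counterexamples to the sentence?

3

"it" takes "a trail" as antecedent — a donkey pronoun bound across the clause boundary.
Strong reading: for every (h,t) with mapped(h,t), hiked(h,t).
Restrictor pairs: (h1,t3) ✓  (h2,t3) ✗  (h2,t4) ✗  (h3,t2) ✗  (h3,t4) ✓
Counterexamples (restrictor pairs failing the scope): 3.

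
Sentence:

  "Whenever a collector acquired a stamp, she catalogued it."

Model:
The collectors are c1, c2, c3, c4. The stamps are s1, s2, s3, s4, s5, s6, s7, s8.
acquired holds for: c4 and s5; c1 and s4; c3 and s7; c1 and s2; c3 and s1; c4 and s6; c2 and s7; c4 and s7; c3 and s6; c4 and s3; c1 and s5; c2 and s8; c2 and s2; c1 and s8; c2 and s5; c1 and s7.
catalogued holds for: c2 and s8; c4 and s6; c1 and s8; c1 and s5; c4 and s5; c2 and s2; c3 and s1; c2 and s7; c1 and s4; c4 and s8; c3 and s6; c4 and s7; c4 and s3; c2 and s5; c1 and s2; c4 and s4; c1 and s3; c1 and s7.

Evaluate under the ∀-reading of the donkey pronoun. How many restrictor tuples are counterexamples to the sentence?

1

"it" takes "a stamp" as antecedent — a donkey pronoun bound across the clause boundary.
Strong reading: for every (c,s) with acquired(c,s), catalogued(c,s).
Restrictor pairs: (c1,s2) ✓  (c1,s4) ✓  (c1,s5) ✓  (c1,s7) ✓  (c1,s8) ✓  (c2,s2) ✓  (c2,s5) ✓  (c2,s7) ✓  (c2,s8) ✓  (c3,s1) ✓  (c3,s6) ✓  (c3,s7) ✗  (c4,s3) ✓  (c4,s5) ✓  (c4,s6) ✓  (c4,s7) ✓
Counterexamples (restrictor pairs failing the scope): 1.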